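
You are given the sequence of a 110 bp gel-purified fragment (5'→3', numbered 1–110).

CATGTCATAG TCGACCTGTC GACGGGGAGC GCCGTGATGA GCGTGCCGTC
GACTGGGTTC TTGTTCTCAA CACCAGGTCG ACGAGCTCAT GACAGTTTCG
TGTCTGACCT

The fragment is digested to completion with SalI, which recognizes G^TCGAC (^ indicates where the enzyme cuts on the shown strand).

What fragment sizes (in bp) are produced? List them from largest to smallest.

33, 30, 29, 10, 8 bp

SalI sites (GTCGAC) start at positions 10, 18, 48, 77.
SalI cuts after the first base of each site, so after positions 10, 18, 48, 77.
Linear molecule, 4 cuts → 5 fragments:
  1–10 → 10 bp
  11–18 → 8 bp
  19–48 → 30 bp
  49–77 → 29 bp
  78–110 → 33 bp
Sorted largest to smallest: 33, 30, 29, 10, 8 bp.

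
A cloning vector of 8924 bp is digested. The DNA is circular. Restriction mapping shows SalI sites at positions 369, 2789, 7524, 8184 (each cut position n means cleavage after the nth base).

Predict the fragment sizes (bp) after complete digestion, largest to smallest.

Circular molecule, 4 cuts → 4 fragments:
  2789 − 369 = 2420 bp
  7524 − 2789 = 4735 bp
  8184 − 7524 = 660 bp
  wrap: 8924 − 8184 + 369 = 1109 bp
Sorted largest to smallest: 4735, 2420, 1109, 660 bp.

4735, 2420, 1109, 660 bp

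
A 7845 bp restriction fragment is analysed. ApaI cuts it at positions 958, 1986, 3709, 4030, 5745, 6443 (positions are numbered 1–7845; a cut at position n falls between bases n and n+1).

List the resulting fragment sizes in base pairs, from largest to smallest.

Linear molecule, 6 cuts → 7 fragments:
  958 − 0 = 958 bp
  1986 − 958 = 1028 bp
  3709 − 1986 = 1723 bp
  4030 − 3709 = 321 bp
  5745 − 4030 = 1715 bp
  6443 − 5745 = 698 bp
  7845 − 6443 = 1402 bp
Sorted largest to smallest: 1723, 1715, 1402, 1028, 958, 698, 321 bp.

1723, 1715, 1402, 1028, 958, 698, 321 bp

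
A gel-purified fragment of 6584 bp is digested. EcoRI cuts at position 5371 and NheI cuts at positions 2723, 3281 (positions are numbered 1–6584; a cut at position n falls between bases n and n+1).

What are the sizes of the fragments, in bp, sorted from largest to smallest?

Combined cut positions (sorted): 2723, 3281, 5371.
Linear molecule, 3 cuts → 4 fragments:
  2723 − 0 = 2723 bp
  3281 − 2723 = 558 bp
  5371 − 3281 = 2090 bp
  6584 − 5371 = 1213 bp
Sorted largest to smallest: 2723, 2090, 1213, 558 bp.

2723, 2090, 1213, 558 bp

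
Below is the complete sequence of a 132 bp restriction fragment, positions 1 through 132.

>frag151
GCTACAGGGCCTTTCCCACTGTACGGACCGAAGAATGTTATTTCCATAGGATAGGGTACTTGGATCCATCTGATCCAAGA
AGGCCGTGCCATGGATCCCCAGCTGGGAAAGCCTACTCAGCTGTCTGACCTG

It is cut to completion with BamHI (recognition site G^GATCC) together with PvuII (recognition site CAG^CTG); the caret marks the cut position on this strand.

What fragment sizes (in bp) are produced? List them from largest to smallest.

BamHI sites (GGATCC) start at positions 62, 93.
BamHI cuts after the first base of each site, so after positions 62, 93.
PvuII sites (CAGCTG) start at positions 100, 118.
PvuII cuts after base 3 of each site, so after positions 102, 120.
Combined cut positions: 62, 93, 102, 120.
Linear molecule, 4 cuts → 5 fragments:
  1–62 → 62 bp
  63–93 → 31 bp
  94–102 → 9 bp
  103–120 → 18 bp
  121–132 → 12 bp
Sorted largest to smallest: 62, 31, 18, 12, 9 bp.

62, 31, 18, 12, 9 bp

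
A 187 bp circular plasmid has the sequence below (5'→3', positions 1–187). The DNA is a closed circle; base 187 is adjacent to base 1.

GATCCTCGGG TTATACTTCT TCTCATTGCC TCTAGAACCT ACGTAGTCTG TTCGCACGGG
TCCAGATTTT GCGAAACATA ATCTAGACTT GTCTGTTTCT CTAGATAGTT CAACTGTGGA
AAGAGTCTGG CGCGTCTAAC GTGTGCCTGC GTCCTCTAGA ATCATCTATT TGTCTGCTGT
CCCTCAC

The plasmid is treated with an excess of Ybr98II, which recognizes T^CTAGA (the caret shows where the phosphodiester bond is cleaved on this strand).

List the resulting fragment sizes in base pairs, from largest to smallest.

Ybr98II sites (TCTAGA) start at positions 31, 82, 100, 155.
Ybr98II cuts after the first base of each site, so after positions 31, 82, 100, 155.
Circular molecule, 4 cuts → 4 fragments:
  32–82 → 51 bp
  83–100 → 18 bp
  101–155 → 55 bp
  156–187 then 1–31 → 32 + 31 = 63 bp
Sorted largest to smallest: 63, 55, 51, 18 bp.

63, 55, 51, 18 bp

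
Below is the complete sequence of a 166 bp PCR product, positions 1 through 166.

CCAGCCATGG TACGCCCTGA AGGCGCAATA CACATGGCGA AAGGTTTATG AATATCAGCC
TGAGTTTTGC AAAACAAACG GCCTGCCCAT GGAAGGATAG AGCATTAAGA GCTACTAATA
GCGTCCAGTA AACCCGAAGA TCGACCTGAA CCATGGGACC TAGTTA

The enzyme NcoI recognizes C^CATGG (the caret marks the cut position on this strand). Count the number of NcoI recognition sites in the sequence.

CCATGG occurs starting at positions 5, 87, 151.
NcoI cuts at 3 sites.

3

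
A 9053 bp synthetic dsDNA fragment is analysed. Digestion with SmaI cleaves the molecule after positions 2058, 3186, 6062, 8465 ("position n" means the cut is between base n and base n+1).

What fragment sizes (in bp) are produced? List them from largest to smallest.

Linear molecule, 4 cuts → 5 fragments:
  2058 − 0 = 2058 bp
  3186 − 2058 = 1128 bp
  6062 − 3186 = 2876 bp
  8465 − 6062 = 2403 bp
  9053 − 8465 = 588 bp
Sorted largest to smallest: 2876, 2403, 2058, 1128, 588 bp.

2876, 2403, 2058, 1128, 588 bp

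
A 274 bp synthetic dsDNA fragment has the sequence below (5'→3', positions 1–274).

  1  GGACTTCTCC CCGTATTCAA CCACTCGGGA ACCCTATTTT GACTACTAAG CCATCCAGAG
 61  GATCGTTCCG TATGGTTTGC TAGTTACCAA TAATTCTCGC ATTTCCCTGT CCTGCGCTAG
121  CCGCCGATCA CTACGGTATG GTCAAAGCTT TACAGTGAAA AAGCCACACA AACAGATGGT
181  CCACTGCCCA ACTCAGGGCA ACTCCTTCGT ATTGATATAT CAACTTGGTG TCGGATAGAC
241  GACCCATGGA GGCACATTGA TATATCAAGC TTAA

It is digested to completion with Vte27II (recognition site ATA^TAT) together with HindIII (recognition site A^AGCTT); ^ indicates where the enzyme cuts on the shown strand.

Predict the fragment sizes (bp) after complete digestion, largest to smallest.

145, 72, 45, 7, 5 bp

Vte27II sites (ATATAT) start at positions 215, 260.
Vte27II cuts after base 3 of each site, so after positions 217, 262.
HindIII sites (AAGCTT) start at positions 145, 267.
HindIII cuts after the first base of each site, so after positions 145, 267.
Combined cut positions: 145, 217, 262, 267.
Linear molecule, 4 cuts → 5 fragments:
  1–145 → 145 bp
  146–217 → 72 bp
  218–262 → 45 bp
  263–267 → 5 bp
  268–274 → 7 bp
Sorted largest to smallest: 145, 72, 45, 7, 5 bp.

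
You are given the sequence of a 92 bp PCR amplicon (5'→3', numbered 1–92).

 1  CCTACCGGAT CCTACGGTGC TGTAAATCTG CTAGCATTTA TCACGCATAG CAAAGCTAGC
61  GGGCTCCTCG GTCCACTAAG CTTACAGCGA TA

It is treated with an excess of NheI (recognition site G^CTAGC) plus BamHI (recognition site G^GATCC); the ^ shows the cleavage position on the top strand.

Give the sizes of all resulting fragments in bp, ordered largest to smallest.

NheI sites (GCTAGC) start at positions 30, 55.
NheI cuts after the first base of each site, so after positions 30, 55.
The BamHI site (GGATCC) starts at position 7.
BamHI cuts after the first base of each site, so after position 7.
Combined cut positions: 7, 30, 55.
Linear molecule, 3 cuts → 4 fragments:
  1–7 → 7 bp
  8–30 → 23 bp
  31–55 → 25 bp
  56–92 → 37 bp
Sorted largest to smallest: 37, 25, 23, 7 bp.

37, 25, 23, 7 bp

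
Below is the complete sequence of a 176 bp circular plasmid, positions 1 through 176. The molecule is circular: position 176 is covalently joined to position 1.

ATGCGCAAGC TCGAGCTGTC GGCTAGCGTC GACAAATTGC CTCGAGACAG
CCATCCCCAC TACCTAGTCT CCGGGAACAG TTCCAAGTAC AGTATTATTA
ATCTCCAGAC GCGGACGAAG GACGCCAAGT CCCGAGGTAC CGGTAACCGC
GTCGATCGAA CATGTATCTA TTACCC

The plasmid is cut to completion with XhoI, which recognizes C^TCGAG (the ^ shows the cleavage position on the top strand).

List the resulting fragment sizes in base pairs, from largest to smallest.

XhoI sites (CTCGAG) start at positions 10, 41.
XhoI cuts after the first base of each site, so after positions 10, 41.
Circular molecule, 2 cuts → 2 fragments:
  11–41 → 31 bp
  42–176 then 1–10 → 135 + 10 = 145 bp
Sorted largest to smallest: 145, 31 bp.

145, 31 bp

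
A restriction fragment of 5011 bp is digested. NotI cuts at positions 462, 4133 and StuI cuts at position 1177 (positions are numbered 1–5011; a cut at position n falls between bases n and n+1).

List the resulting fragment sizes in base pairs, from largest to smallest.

2956, 878, 715, 462 bp

Combined cut positions (sorted): 462, 1177, 4133.
Linear molecule, 3 cuts → 4 fragments:
  462 − 0 = 462 bp
  1177 − 462 = 715 bp
  4133 − 1177 = 2956 bp
  5011 − 4133 = 878 bp
Sorted largest to smallest: 2956, 878, 715, 462 bp.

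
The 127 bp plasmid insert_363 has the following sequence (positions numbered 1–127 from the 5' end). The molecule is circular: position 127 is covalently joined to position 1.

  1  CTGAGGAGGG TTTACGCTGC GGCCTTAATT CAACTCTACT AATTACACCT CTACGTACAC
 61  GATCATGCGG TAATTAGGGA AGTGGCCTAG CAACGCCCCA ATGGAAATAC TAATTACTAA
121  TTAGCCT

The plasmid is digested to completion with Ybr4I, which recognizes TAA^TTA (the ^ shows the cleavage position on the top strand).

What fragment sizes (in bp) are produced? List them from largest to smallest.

Ybr4I sites (TAATTA) start at positions 40, 71, 111, 118.
Ybr4I cuts after base 3 of each site, so after positions 42, 73, 113, 120.
Circular molecule, 4 cuts → 4 fragments:
  43–73 → 31 bp
  74–113 → 40 bp
  114–120 → 7 bp
  121–127 then 1–42 → 7 + 42 = 49 bp
Sorted largest to smallest: 49, 40, 31, 7 bp.

49, 40, 31, 7 bp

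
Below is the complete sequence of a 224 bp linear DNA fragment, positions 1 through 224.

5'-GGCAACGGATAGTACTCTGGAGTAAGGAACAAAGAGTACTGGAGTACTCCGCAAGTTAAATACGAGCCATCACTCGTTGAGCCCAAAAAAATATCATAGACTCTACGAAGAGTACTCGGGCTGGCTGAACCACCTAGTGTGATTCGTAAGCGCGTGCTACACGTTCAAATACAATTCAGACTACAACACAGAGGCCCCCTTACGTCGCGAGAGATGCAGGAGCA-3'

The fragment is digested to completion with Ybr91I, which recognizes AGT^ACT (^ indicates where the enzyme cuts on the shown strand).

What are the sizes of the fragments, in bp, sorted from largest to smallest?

Ybr91I sites (AGTACT) start at positions 11, 35, 43, 111.
Ybr91I cuts after base 3 of each site, so after positions 13, 37, 45, 113.
Linear molecule, 4 cuts → 5 fragments:
  1–13 → 13 bp
  14–37 → 24 bp
  38–45 → 8 bp
  46–113 → 68 bp
  114–224 → 111 bp
Sorted largest to smallest: 111, 68, 24, 13, 8 bp.

111, 68, 24, 13, 8 bp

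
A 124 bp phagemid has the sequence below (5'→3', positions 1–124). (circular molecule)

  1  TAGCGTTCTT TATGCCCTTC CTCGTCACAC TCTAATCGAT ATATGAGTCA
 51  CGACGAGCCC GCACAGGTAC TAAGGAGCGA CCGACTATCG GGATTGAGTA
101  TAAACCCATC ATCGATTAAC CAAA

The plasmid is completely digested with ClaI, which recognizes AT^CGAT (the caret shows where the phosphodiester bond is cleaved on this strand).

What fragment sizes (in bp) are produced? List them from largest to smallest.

ClaI sites (ATCGAT) start at positions 35, 111.
ClaI cuts after base 2 of each site, so after positions 36, 112.
Circular molecule, 2 cuts → 2 fragments:
  37–112 → 76 bp
  113–124 then 1–36 → 12 + 36 = 48 bp
Sorted largest to smallest: 76, 48 bp.

76, 48 bp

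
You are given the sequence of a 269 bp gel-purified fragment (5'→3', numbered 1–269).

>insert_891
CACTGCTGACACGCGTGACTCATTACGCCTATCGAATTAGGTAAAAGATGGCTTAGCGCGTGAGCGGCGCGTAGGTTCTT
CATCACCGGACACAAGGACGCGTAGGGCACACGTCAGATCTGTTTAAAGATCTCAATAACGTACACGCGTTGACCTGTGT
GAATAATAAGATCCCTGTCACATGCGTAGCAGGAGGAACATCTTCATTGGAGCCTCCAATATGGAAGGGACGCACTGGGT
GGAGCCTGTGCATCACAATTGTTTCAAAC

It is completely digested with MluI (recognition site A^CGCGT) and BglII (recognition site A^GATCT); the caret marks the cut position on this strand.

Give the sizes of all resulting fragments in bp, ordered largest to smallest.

MluI sites (ACGCGT) start at positions 11, 98, 145.
MluI cuts after the first base of each site, so after positions 11, 98, 145.
BglII sites (AGATCT) start at positions 116, 128.
BglII cuts after the first base of each site, so after positions 116, 128.
Combined cut positions: 11, 98, 116, 128, 145.
Linear molecule, 5 cuts → 6 fragments:
  1–11 → 11 bp
  12–98 → 87 bp
  99–116 → 18 bp
  117–128 → 12 bp
  129–145 → 17 bp
  146–269 → 124 bp
Sorted largest to smallest: 124, 87, 18, 17, 12, 11 bp.

124, 87, 18, 17, 12, 11 bp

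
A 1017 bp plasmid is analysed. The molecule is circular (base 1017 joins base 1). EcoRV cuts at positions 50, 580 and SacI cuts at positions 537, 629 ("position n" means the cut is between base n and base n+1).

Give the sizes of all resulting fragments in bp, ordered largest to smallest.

Combined cut positions (sorted): 50, 537, 580, 629.
Circular molecule, 4 cuts → 4 fragments:
  537 − 50 = 487 bp
  580 − 537 = 43 bp
  629 − 580 = 49 bp
  wrap: 1017 − 629 + 50 = 438 bp
Sorted largest to smallest: 487, 438, 49, 43 bp.

487, 438, 49, 43 bp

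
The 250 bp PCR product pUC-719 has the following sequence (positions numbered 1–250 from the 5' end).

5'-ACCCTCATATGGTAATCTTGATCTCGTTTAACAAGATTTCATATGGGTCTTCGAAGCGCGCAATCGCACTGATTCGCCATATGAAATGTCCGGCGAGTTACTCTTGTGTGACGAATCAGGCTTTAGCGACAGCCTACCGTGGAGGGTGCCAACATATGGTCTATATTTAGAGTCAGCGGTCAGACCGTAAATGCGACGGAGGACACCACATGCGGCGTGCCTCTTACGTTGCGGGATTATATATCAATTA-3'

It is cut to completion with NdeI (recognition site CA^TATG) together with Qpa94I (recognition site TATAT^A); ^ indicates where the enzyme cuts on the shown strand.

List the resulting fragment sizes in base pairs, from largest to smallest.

88, 75, 38, 34, 8, 7 bp

NdeI sites (CATATG) start at positions 6, 40, 78, 153.
NdeI cuts after base 2 of each site, so after positions 7, 41, 79, 154.
The Qpa94I site (TATATA) starts at position 238.
Qpa94I cuts after base 5 of each site (before the last base), so after position 242.
Combined cut positions: 7, 41, 79, 154, 242.
Linear molecule, 5 cuts → 6 fragments:
  1–7 → 7 bp
  8–41 → 34 bp
  42–79 → 38 bp
  80–154 → 75 bp
  155–242 → 88 bp
  243–250 → 8 bp
Sorted largest to smallest: 88, 75, 38, 34, 8, 7 bp.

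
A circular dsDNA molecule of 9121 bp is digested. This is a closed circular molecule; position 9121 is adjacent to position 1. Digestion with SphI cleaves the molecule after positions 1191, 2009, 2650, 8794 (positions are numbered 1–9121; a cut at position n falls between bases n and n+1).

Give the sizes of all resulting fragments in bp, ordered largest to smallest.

Circular molecule, 4 cuts → 4 fragments:
  2009 − 1191 = 818 bp
  2650 − 2009 = 641 bp
  8794 − 2650 = 6144 bp
  wrap: 9121 − 8794 + 1191 = 1518 bp
Sorted largest to smallest: 6144, 1518, 818, 641 bp.

6144, 1518, 818, 641 bp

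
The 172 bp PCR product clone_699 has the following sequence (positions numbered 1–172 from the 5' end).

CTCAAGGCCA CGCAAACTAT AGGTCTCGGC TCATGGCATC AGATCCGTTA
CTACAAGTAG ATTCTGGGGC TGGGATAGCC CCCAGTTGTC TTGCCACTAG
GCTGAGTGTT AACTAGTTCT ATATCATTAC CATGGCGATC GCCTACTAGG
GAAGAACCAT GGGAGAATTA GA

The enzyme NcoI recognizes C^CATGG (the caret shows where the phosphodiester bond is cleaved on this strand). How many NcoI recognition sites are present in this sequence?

CCATGG occurs starting at positions 130, 157.
NcoI cuts at 2 sites.

2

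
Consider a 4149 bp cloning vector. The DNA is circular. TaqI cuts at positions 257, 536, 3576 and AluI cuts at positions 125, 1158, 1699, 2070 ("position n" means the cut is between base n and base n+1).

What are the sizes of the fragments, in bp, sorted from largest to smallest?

Combined cut positions (sorted): 125, 257, 536, 1158, 1699, 2070, 3576.
Circular molecule, 7 cuts → 7 fragments:
  257 − 125 = 132 bp
  536 − 257 = 279 bp
  1158 − 536 = 622 bp
  1699 − 1158 = 541 bp
  2070 − 1699 = 371 bp
  3576 − 2070 = 1506 bp
  wrap: 4149 − 3576 + 125 = 698 bp
Sorted largest to smallest: 1506, 698, 622, 541, 371, 279, 132 bp.

1506, 698, 622, 541, 371, 279, 132 bp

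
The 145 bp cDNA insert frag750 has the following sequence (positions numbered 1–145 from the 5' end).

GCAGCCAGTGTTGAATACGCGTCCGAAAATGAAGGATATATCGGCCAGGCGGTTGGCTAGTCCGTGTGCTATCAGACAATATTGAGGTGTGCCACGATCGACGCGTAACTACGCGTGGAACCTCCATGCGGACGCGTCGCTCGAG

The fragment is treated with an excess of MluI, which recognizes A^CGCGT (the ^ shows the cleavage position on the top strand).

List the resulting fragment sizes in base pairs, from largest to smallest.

MluI sites (ACGCGT) start at positions 17, 101, 111, 132.
MluI cuts after the first base of each site, so after positions 17, 101, 111, 132.
Linear molecule, 4 cuts → 5 fragments:
  1–17 → 17 bp
  18–101 → 84 bp
  102–111 → 10 bp
  112–132 → 21 bp
  133–145 → 13 bp
Sorted largest to smallest: 84, 21, 17, 13, 10 bp.

84, 21, 17, 13, 10 bp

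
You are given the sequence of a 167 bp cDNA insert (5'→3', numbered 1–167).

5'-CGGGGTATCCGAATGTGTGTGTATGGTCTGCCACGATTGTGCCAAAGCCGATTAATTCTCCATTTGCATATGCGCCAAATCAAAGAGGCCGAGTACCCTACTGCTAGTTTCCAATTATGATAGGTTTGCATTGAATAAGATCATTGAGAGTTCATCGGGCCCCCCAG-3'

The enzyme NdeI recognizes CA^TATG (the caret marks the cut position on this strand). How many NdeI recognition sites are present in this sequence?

1

CATATG occurs starting at position 67.
NdeI cuts at 1 site.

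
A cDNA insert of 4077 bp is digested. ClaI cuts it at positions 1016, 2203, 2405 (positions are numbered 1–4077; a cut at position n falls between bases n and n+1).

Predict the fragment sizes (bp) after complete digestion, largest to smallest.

Linear molecule, 3 cuts → 4 fragments:
  1016 − 0 = 1016 bp
  2203 − 1016 = 1187 bp
  2405 − 2203 = 202 bp
  4077 − 2405 = 1672 bp
Sorted largest to smallest: 1672, 1187, 1016, 202 bp.

1672, 1187, 1016, 202 bp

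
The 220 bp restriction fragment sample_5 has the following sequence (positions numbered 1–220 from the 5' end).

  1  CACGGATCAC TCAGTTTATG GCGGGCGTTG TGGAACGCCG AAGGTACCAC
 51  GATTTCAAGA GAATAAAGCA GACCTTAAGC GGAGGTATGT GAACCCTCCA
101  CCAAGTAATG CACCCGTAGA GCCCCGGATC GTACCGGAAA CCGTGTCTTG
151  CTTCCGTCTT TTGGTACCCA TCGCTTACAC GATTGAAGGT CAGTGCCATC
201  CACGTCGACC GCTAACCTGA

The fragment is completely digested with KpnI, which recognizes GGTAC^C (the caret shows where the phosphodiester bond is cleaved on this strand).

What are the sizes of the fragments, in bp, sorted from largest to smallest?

KpnI sites (GGTACC) start at positions 43, 163.
KpnI cuts after base 5 of each site (before the last base), so after positions 47, 167.
Linear molecule, 2 cuts → 3 fragments:
  1–47 → 47 bp
  48–167 → 120 bp
  168–220 → 53 bp
Sorted largest to smallest: 120, 53, 47 bp.

120, 53, 47 bp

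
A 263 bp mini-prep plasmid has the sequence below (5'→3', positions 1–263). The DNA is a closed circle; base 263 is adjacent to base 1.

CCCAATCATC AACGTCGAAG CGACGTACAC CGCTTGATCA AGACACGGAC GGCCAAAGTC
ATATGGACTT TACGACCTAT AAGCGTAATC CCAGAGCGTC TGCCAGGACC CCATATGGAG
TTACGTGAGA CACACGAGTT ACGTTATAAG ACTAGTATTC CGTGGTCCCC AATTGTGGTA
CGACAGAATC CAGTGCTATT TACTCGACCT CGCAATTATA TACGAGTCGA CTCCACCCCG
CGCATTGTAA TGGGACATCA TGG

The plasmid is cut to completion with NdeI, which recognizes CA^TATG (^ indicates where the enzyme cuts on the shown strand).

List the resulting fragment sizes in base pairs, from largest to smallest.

NdeI sites (CATATG) start at positions 60, 112.
NdeI cuts after base 2 of each site, so after positions 61, 113.
Circular molecule, 2 cuts → 2 fragments:
  62–113 → 52 bp
  114–263 then 1–61 → 150 + 61 = 211 bp
Sorted largest to smallest: 211, 52 bp.

211, 52 bp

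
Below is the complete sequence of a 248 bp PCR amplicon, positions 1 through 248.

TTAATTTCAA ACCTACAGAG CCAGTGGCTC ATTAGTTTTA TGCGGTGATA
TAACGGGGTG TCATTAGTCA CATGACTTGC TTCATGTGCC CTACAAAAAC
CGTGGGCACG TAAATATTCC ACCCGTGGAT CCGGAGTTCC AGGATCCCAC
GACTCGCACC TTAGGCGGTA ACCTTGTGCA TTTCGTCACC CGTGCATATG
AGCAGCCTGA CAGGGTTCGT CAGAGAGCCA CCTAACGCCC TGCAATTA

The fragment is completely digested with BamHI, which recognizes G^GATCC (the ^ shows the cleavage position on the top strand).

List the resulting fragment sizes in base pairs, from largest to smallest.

127, 106, 15 bp

BamHI sites (GGATCC) start at positions 127, 142.
BamHI cuts after the first base of each site, so after positions 127, 142.
Linear molecule, 2 cuts → 3 fragments:
  1–127 → 127 bp
  128–142 → 15 bp
  143–248 → 106 bp
Sorted largest to smallest: 127, 106, 15 bp.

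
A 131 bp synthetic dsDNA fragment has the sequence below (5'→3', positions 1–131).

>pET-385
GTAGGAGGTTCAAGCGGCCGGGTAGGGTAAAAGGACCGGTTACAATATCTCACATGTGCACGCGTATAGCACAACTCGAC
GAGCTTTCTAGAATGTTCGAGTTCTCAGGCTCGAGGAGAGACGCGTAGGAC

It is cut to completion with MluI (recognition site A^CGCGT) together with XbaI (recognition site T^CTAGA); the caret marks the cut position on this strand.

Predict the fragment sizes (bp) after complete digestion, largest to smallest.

60, 34, 27, 10 bp

MluI sites (ACGCGT) start at positions 60, 121.
MluI cuts after the first base of each site, so after positions 60, 121.
The XbaI site (TCTAGA) starts at position 87.
XbaI cuts after the first base of each site, so after position 87.
Combined cut positions: 60, 87, 121.
Linear molecule, 3 cuts → 4 fragments:
  1–60 → 60 bp
  61–87 → 27 bp
  88–121 → 34 bp
  122–131 → 10 bp
Sorted largest to smallest: 60, 34, 27, 10 bp.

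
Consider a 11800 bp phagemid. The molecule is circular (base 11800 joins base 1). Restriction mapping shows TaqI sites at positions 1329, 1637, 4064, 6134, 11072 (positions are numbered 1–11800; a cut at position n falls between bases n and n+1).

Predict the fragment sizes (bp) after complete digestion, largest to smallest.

4938, 2427, 2070, 2057, 308 bp

Circular molecule, 5 cuts → 5 fragments:
  1637 − 1329 = 308 bp
  4064 − 1637 = 2427 bp
  6134 − 4064 = 2070 bp
  11072 − 6134 = 4938 bp
  wrap: 11800 − 11072 + 1329 = 2057 bp
Sorted largest to smallest: 4938, 2427, 2070, 2057, 308 bp.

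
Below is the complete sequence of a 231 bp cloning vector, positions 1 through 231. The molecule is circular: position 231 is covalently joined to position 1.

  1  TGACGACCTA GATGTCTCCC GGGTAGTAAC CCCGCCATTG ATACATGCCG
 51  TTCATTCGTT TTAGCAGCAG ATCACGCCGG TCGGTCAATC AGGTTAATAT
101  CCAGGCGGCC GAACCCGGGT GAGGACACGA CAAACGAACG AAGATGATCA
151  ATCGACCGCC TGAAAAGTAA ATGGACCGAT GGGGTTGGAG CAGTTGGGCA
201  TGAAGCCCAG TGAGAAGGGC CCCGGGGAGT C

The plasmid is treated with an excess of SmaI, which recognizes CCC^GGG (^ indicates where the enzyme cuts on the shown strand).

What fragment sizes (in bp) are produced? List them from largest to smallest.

107, 96, 28 bp

SmaI sites (CCCGGG) start at positions 18, 114, 221.
SmaI cuts after base 3 of each site, so after positions 20, 116, 223.
Circular molecule, 3 cuts → 3 fragments:
  21–116 → 96 bp
  117–223 → 107 bp
  224–231 then 1–20 → 8 + 20 = 28 bp
Sorted largest to smallest: 107, 96, 28 bp.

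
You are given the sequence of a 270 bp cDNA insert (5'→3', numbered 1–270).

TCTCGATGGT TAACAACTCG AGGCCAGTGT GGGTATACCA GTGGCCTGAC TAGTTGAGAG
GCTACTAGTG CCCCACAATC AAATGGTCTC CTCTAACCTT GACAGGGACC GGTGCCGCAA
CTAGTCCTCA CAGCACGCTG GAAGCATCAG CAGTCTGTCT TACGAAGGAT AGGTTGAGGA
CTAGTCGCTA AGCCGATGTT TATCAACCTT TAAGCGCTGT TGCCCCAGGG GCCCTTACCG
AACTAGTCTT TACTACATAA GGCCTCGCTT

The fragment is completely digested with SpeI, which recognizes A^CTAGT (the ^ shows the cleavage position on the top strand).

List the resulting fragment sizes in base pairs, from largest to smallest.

SpeI sites (ACTAGT) start at positions 49, 64, 120, 180, 242.
SpeI cuts after the first base of each site, so after positions 49, 64, 120, 180, 242.
Linear molecule, 5 cuts → 6 fragments:
  1–49 → 49 bp
  50–64 → 15 bp
  65–120 → 56 bp
  121–180 → 60 bp
  181–242 → 62 bp
  243–270 → 28 bp
Sorted largest to smallest: 62, 60, 56, 49, 28, 15 bp.

62, 60, 56, 49, 28, 15 bp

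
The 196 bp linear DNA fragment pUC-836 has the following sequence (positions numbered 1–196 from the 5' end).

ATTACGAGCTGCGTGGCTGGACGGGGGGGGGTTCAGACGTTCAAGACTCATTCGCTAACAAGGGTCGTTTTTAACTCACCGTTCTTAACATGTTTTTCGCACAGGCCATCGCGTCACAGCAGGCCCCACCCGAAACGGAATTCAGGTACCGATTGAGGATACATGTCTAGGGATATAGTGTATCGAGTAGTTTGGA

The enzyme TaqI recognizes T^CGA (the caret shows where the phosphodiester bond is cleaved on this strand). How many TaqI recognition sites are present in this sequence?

1

TCGA occurs starting at position 183.
TaqI cuts at 1 site.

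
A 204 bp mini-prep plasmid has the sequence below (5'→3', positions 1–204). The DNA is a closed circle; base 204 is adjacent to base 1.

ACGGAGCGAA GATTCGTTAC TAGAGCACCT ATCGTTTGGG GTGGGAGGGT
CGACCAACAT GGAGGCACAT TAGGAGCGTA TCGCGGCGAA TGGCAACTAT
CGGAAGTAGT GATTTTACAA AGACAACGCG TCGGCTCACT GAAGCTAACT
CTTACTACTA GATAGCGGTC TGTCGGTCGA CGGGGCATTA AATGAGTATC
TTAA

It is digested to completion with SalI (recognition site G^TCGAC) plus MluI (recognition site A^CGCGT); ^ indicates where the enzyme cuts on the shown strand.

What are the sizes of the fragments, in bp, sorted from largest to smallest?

SalI sites (GTCGAC) start at positions 49, 176.
SalI cuts after the first base of each site, so after positions 49, 176.
The MluI site (ACGCGT) starts at position 126.
MluI cuts after the first base of each site, so after position 126.
Combined cut positions: 49, 126, 176.
Circular molecule, 3 cuts → 3 fragments:
  50–126 → 77 bp
  127–176 → 50 bp
  177–204 then 1–49 → 28 + 49 = 77 bp
Sorted largest to smallest: 77, 77, 50 bp.

77, 77, 50 bp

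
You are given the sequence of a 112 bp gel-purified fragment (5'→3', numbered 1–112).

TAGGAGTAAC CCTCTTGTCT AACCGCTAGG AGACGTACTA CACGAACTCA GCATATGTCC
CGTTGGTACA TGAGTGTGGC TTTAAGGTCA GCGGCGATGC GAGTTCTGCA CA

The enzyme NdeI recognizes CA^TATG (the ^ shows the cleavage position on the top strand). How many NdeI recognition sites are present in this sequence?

1

CATATG occurs starting at position 52.
NdeI cuts at 1 site.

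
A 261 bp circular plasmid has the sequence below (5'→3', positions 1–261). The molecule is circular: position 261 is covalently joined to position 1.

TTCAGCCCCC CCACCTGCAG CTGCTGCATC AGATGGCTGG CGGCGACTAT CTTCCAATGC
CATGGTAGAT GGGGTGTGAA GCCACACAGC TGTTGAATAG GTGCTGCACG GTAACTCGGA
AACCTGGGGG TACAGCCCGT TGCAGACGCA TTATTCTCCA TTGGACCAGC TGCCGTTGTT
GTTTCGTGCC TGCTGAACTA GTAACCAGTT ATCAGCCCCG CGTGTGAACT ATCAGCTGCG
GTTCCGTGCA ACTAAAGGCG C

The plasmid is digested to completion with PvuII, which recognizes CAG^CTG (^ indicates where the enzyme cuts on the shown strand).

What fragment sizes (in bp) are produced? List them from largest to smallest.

PvuII sites (CAGCTG) start at positions 18, 87, 167, 233.
PvuII cuts after base 3 of each site, so after positions 20, 89, 169, 235.
Circular molecule, 4 cuts → 4 fragments:
  21–89 → 69 bp
  90–169 → 80 bp
  170–235 → 66 bp
  236–261 then 1–20 → 26 + 20 = 46 bp
Sorted largest to smallest: 80, 69, 66, 46 bp.

80, 69, 66, 46 bp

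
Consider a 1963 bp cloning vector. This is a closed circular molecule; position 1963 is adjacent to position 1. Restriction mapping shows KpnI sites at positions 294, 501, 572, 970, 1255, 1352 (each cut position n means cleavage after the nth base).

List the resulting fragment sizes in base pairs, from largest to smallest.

905, 398, 285, 207, 97, 71 bp

Circular molecule, 6 cuts → 6 fragments:
  501 − 294 = 207 bp
  572 − 501 = 71 bp
  970 − 572 = 398 bp
  1255 − 970 = 285 bp
  1352 − 1255 = 97 bp
  wrap: 1963 − 1352 + 294 = 905 bp
Sorted largest to smallest: 905, 398, 285, 207, 97, 71 bp.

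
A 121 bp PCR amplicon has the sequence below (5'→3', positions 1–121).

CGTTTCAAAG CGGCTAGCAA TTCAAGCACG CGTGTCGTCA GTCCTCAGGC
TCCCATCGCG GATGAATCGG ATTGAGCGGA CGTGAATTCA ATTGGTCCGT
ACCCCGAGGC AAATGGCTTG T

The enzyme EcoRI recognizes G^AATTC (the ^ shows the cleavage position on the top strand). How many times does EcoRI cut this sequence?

1

GAATTC occurs starting at position 84.
EcoRI cuts at 1 site.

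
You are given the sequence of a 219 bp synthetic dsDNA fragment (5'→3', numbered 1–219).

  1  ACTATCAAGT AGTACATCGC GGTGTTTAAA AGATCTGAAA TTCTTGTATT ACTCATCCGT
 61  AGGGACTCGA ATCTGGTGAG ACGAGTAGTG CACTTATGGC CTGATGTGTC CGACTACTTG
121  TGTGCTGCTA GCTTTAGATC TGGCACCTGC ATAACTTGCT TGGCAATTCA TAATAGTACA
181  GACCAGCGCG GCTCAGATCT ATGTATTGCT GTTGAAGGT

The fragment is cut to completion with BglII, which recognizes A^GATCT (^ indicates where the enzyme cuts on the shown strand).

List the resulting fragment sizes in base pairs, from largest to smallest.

105, 59, 31, 24 bp

BglII sites (AGATCT) start at positions 31, 136, 195.
BglII cuts after the first base of each site, so after positions 31, 136, 195.
Linear molecule, 3 cuts → 4 fragments:
  1–31 → 31 bp
  32–136 → 105 bp
  137–195 → 59 bp
  196–219 → 24 bp
Sorted largest to smallest: 105, 59, 31, 24 bp.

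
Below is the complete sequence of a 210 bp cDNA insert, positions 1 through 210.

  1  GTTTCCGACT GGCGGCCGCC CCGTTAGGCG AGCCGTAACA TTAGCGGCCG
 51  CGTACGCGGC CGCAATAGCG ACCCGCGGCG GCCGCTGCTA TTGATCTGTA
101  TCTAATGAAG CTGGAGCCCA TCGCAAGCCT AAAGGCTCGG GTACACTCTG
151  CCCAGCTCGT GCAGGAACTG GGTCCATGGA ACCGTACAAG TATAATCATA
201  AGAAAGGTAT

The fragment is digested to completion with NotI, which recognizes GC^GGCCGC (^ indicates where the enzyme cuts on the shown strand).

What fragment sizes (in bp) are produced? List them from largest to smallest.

131, 32, 22, 13, 12 bp

NotI sites (GCGGCCGC) start at positions 12, 44, 56, 78.
NotI cuts after base 2 of each site, so after positions 13, 45, 57, 79.
Linear molecule, 4 cuts → 5 fragments:
  1–13 → 13 bp
  14–45 → 32 bp
  46–57 → 12 bp
  58–79 → 22 bp
  80–210 → 131 bp
Sorted largest to smallest: 131, 32, 22, 13, 12 bp.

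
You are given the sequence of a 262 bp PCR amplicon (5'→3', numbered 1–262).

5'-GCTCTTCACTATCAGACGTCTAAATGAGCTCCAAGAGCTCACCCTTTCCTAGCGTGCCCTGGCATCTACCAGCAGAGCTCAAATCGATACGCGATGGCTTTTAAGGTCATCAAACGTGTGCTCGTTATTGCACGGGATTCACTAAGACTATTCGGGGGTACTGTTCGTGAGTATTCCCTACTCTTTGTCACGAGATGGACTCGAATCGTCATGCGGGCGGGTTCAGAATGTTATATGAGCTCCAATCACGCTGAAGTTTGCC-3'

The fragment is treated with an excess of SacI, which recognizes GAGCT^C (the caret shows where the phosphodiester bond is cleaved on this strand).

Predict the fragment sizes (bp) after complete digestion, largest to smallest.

SacI sites (GAGCTC) start at positions 26, 35, 75, 237.
SacI cuts after base 5 of each site (before the last base), so after positions 30, 39, 79, 241.
Linear molecule, 4 cuts → 5 fragments:
  1–30 → 30 bp
  31–39 → 9 bp
  40–79 → 40 bp
  80–241 → 162 bp
  242–262 → 21 bp
Sorted largest to smallest: 162, 40, 30, 21, 9 bp.

162, 40, 30, 21, 9 bp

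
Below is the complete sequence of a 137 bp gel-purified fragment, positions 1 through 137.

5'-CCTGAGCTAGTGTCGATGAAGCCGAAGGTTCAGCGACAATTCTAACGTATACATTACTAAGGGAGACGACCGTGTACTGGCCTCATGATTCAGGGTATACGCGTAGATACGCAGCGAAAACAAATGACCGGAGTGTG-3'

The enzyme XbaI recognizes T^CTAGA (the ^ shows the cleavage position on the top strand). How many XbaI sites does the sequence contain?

0

No occurrence of TCTAGA is present in the sequence.
XbaI does not cut: 0 sites.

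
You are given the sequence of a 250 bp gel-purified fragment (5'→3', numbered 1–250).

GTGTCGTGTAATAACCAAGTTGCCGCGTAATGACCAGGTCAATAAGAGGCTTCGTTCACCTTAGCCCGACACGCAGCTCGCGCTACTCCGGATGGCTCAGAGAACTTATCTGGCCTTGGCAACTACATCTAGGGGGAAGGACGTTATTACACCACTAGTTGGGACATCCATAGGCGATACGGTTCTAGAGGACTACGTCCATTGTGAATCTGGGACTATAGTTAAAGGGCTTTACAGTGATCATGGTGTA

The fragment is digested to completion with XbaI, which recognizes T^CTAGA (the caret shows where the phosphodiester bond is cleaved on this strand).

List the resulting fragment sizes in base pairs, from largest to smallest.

184, 66 bp

The XbaI site (TCTAGA) starts at position 184.
XbaI cuts after the first base of each site, so after position 184.
Linear molecule, 1 cut → 2 fragments:
  1–184 → 184 bp
  185–250 → 66 bp
Sorted largest to smallest: 184, 66 bp.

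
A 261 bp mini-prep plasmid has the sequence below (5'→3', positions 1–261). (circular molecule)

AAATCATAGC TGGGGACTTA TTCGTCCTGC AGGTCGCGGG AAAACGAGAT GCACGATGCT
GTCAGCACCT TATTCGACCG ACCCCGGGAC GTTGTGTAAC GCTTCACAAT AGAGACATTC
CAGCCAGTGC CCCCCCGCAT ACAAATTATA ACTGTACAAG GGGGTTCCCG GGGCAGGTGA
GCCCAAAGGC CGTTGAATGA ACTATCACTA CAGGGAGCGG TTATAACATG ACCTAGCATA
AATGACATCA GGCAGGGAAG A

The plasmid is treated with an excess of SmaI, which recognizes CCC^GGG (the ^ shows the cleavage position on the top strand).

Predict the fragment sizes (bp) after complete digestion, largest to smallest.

SmaI sites (CCCGGG) start at positions 83, 167.
SmaI cuts after base 3 of each site, so after positions 85, 169.
Circular molecule, 2 cuts → 2 fragments:
  86–169 → 84 bp
  170–261 then 1–85 → 92 + 85 = 177 bp
Sorted largest to smallest: 177, 84 bp.

177, 84 bp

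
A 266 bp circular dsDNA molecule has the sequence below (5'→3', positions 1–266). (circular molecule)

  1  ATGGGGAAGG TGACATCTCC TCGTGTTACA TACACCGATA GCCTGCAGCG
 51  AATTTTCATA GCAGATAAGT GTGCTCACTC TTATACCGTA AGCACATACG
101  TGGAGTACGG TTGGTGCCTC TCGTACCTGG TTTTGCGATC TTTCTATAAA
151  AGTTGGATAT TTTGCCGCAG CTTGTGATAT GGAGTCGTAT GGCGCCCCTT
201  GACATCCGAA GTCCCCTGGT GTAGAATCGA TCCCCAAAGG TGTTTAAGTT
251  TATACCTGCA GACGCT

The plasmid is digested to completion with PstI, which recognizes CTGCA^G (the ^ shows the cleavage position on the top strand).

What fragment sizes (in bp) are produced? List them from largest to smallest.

213, 53 bp

PstI sites (CTGCAG) start at positions 43, 256.
PstI cuts after base 5 of each site (before the last base), so after positions 47, 260.
Circular molecule, 2 cuts → 2 fragments:
  48–260 → 213 bp
  261–266 then 1–47 → 6 + 47 = 53 bp
Sorted largest to smallest: 213, 53 bp.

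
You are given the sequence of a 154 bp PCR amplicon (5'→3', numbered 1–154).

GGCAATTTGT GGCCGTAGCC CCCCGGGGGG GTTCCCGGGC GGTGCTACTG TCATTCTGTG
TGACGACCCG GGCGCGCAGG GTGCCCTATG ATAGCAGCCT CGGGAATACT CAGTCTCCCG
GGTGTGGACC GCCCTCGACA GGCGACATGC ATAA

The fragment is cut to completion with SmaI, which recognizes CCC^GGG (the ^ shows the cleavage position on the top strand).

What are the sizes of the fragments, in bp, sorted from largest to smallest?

50, 35, 33, 24, 12 bp

SmaI sites (CCCGGG) start at positions 22, 34, 67, 117.
SmaI cuts after base 3 of each site, so after positions 24, 36, 69, 119.
Linear molecule, 4 cuts → 5 fragments:
  1–24 → 24 bp
  25–36 → 12 bp
  37–69 → 33 bp
  70–119 → 50 bp
  120–154 → 35 bp
Sorted largest to smallest: 50, 35, 33, 24, 12 bp.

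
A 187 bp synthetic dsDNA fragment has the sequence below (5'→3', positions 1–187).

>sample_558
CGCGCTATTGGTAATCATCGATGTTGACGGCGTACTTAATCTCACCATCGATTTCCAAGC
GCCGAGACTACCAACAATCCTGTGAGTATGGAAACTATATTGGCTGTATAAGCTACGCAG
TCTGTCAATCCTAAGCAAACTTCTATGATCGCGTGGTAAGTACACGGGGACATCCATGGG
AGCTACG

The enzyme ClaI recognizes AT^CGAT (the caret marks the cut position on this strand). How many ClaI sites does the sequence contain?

ATCGAT occurs starting at positions 17, 47.
ClaI cuts at 2 sites.

2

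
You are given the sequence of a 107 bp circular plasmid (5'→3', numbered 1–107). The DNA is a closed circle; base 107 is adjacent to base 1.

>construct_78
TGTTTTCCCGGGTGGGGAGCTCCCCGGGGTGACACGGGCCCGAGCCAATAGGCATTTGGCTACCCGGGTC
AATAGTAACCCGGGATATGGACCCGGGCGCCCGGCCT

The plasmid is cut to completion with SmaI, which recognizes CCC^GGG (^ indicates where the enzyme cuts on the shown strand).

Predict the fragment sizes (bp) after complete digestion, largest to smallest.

SmaI sites (CCCGGG) start at positions 7, 23, 63, 79, 92.
SmaI cuts after base 3 of each site, so after positions 9, 25, 65, 81, 94.
Circular molecule, 5 cuts → 5 fragments:
  10–25 → 16 bp
  26–65 → 40 bp
  66–81 → 16 bp
  82–94 → 13 bp
  95–107 then 1–9 → 13 + 9 = 22 bp
Sorted largest to smallest: 40, 22, 16, 16, 13 bp.

40, 22, 16, 16, 13 bp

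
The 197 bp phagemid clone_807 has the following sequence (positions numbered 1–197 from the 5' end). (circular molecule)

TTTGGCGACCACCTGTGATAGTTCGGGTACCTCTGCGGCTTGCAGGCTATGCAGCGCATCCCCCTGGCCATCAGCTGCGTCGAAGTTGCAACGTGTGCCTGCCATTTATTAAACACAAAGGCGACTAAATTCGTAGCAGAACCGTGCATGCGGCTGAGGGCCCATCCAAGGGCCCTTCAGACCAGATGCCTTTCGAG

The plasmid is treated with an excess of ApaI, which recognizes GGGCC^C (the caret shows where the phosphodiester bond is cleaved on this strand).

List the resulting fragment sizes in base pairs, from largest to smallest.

185, 12 bp

ApaI sites (GGGCCC) start at positions 158, 170.
ApaI cuts after base 5 of each site (before the last base), so after positions 162, 174.
Circular molecule, 2 cuts → 2 fragments:
  163–174 → 12 bp
  175–197 then 1–162 → 23 + 162 = 185 bp
Sorted largest to smallest: 185, 12 bp.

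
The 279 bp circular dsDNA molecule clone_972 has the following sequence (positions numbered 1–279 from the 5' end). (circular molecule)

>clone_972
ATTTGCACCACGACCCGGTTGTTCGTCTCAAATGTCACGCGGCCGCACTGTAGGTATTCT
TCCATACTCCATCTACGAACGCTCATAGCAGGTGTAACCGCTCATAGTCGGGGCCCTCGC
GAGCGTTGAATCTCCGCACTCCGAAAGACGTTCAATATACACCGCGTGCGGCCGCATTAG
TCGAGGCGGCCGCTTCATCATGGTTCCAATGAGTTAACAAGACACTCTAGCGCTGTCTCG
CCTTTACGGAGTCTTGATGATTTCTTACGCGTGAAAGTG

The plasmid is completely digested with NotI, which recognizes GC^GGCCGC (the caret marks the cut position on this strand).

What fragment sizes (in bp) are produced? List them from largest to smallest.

132, 129, 18 bp

NotI sites (GCGGCCGC) start at positions 39, 168, 186.
NotI cuts after base 2 of each site, so after positions 40, 169, 187.
Circular molecule, 3 cuts → 3 fragments:
  41–169 → 129 bp
  170–187 → 18 bp
  188–279 then 1–40 → 92 + 40 = 132 bp
Sorted largest to smallest: 132, 129, 18 bp.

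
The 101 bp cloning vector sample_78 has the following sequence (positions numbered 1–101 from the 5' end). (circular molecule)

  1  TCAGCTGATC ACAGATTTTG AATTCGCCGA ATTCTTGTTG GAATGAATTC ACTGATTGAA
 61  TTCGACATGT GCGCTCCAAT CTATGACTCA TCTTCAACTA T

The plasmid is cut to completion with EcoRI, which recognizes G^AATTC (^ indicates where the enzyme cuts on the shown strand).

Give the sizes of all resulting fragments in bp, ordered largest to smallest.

EcoRI sites (GAATTC) start at positions 20, 29, 45, 58.
EcoRI cuts after the first base of each site, so after positions 20, 29, 45, 58.
Circular molecule, 4 cuts → 4 fragments:
  21–29 → 9 bp
  30–45 → 16 bp
  46–58 → 13 bp
  59–101 then 1–20 → 43 + 20 = 63 bp
Sorted largest to smallest: 63, 16, 13, 9 bp.

63, 16, 13, 9 bp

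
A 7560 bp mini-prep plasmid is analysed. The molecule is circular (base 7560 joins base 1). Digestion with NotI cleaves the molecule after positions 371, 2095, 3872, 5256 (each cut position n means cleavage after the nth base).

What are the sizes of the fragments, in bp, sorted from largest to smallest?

2675, 1777, 1724, 1384 bp

Circular molecule, 4 cuts → 4 fragments:
  2095 − 371 = 1724 bp
  3872 − 2095 = 1777 bp
  5256 − 3872 = 1384 bp
  wrap: 7560 − 5256 + 371 = 2675 bp
Sorted largest to smallest: 2675, 1777, 1724, 1384 bp.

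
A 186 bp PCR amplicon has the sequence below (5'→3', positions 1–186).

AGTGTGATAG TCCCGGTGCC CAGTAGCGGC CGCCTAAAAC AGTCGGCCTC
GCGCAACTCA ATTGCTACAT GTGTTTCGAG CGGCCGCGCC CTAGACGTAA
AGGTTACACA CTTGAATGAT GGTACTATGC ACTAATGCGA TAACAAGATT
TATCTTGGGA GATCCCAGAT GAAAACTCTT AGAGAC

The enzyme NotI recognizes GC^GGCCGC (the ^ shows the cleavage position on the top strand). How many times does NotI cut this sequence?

GCGGCCGC occurs starting at positions 26, 80.
NotI cuts at 2 sites.

2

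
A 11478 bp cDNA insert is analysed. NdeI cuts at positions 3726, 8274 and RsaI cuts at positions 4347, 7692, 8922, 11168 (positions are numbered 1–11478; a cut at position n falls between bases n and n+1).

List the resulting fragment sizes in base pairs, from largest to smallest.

Combined cut positions (sorted): 3726, 4347, 7692, 8274, 8922, 11168.
Linear molecule, 6 cuts → 7 fragments:
  3726 − 0 = 3726 bp
  4347 − 3726 = 621 bp
  7692 − 4347 = 3345 bp
  8274 − 7692 = 582 bp
  8922 − 8274 = 648 bp
  11168 − 8922 = 2246 bp
  11478 − 11168 = 310 bp
Sorted largest to smallest: 3726, 3345, 2246, 648, 621, 582, 310 bp.

3726, 3345, 2246, 648, 621, 582, 310 bp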